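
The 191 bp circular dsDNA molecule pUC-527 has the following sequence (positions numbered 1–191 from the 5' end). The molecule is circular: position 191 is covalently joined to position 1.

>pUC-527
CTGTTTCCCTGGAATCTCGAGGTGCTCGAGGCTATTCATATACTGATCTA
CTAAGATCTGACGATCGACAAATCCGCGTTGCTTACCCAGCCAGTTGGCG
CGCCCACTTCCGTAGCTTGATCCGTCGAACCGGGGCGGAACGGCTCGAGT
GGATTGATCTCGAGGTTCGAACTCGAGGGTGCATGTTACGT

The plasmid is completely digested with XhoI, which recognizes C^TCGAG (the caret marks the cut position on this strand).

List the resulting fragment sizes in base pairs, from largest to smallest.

XhoI sites (CTCGAG) start at positions 16, 25, 144, 159, 172.
XhoI cuts after the first base of each site, so after positions 16, 25, 144, 159, 172.
Circular molecule, 5 cuts → 5 fragments:
  17–25 → 9 bp
  26–144 → 119 bp
  145–159 → 15 bp
  160–172 → 13 bp
  173–191 then 1–16 → 19 + 16 = 35 bp
Sorted largest to smallest: 119, 35, 15, 13, 9 bp.

119, 35, 15, 13, 9 bp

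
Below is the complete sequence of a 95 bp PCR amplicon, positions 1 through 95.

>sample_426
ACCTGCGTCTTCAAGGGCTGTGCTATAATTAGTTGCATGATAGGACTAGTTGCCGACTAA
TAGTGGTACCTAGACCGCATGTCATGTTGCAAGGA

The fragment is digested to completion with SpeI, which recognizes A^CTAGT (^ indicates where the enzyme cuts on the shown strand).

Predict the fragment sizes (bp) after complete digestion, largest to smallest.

The SpeI site (ACTAGT) starts at position 45.
SpeI cuts after the first base of each site, so after position 45.
Linear molecule, 1 cut → 2 fragments:
  1–45 → 45 bp
  46–95 → 50 bp
Sorted largest to smallest: 50, 45 bp.

50, 45 bp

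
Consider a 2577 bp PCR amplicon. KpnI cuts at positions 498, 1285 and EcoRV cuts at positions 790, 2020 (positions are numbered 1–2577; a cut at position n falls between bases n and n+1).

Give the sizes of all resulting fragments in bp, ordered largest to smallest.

Combined cut positions (sorted): 498, 790, 1285, 2020.
Linear molecule, 4 cuts → 5 fragments:
  498 − 0 = 498 bp
  790 − 498 = 292 bp
  1285 − 790 = 495 bp
  2020 − 1285 = 735 bp
  2577 − 2020 = 557 bp
Sorted largest to smallest: 735, 557, 498, 495, 292 bp.

735, 557, 498, 495, 292 bp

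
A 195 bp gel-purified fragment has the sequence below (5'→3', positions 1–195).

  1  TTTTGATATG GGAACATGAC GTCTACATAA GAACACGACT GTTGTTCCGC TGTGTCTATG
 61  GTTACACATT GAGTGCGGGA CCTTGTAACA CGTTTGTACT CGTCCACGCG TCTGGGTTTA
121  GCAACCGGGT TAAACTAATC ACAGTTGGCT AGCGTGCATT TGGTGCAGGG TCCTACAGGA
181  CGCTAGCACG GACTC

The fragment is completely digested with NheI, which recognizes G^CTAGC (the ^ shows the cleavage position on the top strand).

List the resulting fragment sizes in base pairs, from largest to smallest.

148, 34, 13 bp

NheI sites (GCTAGC) start at positions 148, 182.
NheI cuts after the first base of each site, so after positions 148, 182.
Linear molecule, 2 cuts → 3 fragments:
  1–148 → 148 bp
  149–182 → 34 bp
  183–195 → 13 bp
Sorted largest to smallest: 148, 34, 13 bp.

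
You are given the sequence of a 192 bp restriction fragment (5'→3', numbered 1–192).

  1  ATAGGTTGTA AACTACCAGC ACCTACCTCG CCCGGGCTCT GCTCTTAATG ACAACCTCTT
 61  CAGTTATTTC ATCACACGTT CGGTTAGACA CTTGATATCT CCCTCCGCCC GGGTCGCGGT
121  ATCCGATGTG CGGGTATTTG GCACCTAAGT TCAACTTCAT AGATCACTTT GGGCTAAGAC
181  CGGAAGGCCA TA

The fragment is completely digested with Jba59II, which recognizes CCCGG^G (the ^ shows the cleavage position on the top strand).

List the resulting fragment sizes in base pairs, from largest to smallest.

Jba59II sites (CCCGGG) start at positions 31, 108.
Jba59II cuts after base 5 of each site (before the last base), so after positions 35, 112.
Linear molecule, 2 cuts → 3 fragments:
  1–35 → 35 bp
  36–112 → 77 bp
  113–192 → 80 bp
Sorted largest to smallest: 80, 77, 35 bp.

80, 77, 35 bp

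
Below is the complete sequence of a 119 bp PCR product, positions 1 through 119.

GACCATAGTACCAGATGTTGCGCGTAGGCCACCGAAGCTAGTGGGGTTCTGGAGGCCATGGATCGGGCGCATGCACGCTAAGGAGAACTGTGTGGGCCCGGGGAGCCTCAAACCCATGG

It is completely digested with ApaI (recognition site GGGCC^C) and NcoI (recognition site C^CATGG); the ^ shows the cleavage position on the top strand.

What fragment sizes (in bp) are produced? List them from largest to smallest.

The ApaI site (GGGCCC) starts at position 94.
ApaI cuts after base 5 of each site (before the last base), so after position 98.
NcoI sites (CCATGG) start at positions 56, 114.
NcoI cuts after the first base of each site, so after positions 56, 114.
Combined cut positions: 56, 98, 114.
Linear molecule, 3 cuts → 4 fragments:
  1–56 → 56 bp
  57–98 → 42 bp
  99–114 → 16 bp
  115–119 → 5 bp
Sorted largest to smallest: 56, 42, 16, 5 bp.

56, 42, 16, 5 bp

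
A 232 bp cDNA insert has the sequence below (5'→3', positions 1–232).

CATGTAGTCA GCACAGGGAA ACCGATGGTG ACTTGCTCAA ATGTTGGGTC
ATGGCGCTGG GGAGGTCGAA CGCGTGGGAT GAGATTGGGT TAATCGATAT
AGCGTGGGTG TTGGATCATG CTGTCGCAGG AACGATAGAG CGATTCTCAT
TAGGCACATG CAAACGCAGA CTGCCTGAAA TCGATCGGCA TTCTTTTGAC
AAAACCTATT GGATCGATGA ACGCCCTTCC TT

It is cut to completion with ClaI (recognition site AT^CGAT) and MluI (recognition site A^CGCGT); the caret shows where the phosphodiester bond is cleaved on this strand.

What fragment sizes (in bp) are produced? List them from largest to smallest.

ClaI sites (ATCGAT) start at positions 93, 180, 213.
ClaI cuts after base 2 of each site, so after positions 94, 181, 214.
The MluI site (ACGCGT) starts at position 70.
MluI cuts after the first base of each site, so after position 70.
Combined cut positions: 70, 94, 181, 214.
Linear molecule, 4 cuts → 5 fragments:
  1–70 → 70 bp
  71–94 → 24 bp
  95–181 → 87 bp
  182–214 → 33 bp
  215–232 → 18 bp
Sorted largest to smallest: 87, 70, 33, 24, 18 bp.

87, 70, 33, 24, 18 bp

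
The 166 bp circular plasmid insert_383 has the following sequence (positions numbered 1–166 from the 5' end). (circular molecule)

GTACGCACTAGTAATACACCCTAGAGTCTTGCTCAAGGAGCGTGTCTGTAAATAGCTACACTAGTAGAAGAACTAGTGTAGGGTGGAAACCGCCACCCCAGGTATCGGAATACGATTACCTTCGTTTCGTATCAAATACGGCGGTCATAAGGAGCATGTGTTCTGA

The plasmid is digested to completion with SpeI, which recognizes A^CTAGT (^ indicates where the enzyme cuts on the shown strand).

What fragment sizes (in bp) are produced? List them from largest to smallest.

SpeI sites (ACTAGT) start at positions 7, 60, 72.
SpeI cuts after the first base of each site, so after positions 7, 60, 72.
Circular molecule, 3 cuts → 3 fragments:
  8–60 → 53 bp
  61–72 → 12 bp
  73–166 then 1–7 → 94 + 7 = 101 bp
Sorted largest to smallest: 101, 53, 12 bp.

101, 53, 12 bp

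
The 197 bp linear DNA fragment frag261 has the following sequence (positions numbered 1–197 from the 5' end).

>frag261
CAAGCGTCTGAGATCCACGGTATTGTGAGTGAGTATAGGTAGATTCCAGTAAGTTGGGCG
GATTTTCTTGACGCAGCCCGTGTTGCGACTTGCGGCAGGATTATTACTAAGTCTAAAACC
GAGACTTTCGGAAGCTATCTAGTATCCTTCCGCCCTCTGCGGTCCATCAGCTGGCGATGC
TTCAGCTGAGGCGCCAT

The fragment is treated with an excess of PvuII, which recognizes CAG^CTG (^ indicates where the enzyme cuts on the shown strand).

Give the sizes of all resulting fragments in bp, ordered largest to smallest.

PvuII sites (CAGCTG) start at positions 168, 183.
PvuII cuts after base 3 of each site, so after positions 170, 185.
Linear molecule, 2 cuts → 3 fragments:
  1–170 → 170 bp
  171–185 → 15 bp
  186–197 → 12 bp
Sorted largest to smallest: 170, 15, 12 bp.

170, 15, 12 bp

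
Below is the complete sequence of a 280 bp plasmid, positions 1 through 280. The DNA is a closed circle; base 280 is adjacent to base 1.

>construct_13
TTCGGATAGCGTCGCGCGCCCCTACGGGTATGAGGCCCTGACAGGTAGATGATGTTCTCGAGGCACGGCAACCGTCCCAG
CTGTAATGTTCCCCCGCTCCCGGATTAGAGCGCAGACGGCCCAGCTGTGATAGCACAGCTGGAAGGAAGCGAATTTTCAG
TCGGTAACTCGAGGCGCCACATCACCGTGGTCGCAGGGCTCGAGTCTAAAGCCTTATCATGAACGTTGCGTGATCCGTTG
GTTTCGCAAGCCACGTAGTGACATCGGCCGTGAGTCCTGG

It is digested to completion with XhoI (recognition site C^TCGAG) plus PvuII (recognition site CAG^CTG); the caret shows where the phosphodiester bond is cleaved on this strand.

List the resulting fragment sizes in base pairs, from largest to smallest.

138, 44, 31, 30, 23, 14 bp

XhoI sites (CTCGAG) start at positions 57, 168, 199.
XhoI cuts after the first base of each site, so after positions 57, 168, 199.
PvuII sites (CAGCTG) start at positions 78, 122, 136.
PvuII cuts after base 3 of each site, so after positions 80, 124, 138.
Combined cut positions: 57, 80, 124, 138, 168, 199.
Circular molecule, 6 cuts → 6 fragments:
  58–80 → 23 bp
  81–124 → 44 bp
  125–138 → 14 bp
  139–168 → 30 bp
  169–199 → 31 bp
  200–280 then 1–57 → 81 + 57 = 138 bp
Sorted largest to smallest: 138, 44, 31, 30, 23, 14 bp.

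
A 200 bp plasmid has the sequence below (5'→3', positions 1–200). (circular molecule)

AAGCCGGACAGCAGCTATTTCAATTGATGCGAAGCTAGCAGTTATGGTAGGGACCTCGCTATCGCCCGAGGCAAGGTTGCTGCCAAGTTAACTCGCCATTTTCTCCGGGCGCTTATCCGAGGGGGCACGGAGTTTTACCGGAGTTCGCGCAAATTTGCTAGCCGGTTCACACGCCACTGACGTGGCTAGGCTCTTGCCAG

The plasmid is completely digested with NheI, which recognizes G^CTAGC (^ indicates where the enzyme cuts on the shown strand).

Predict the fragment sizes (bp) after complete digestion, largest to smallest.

123, 77 bp

NheI sites (GCTAGC) start at positions 34, 157.
NheI cuts after the first base of each site, so after positions 34, 157.
Circular molecule, 2 cuts → 2 fragments:
  35–157 → 123 bp
  158–200 then 1–34 → 43 + 34 = 77 bp
Sorted largest to smallest: 123, 77 bp.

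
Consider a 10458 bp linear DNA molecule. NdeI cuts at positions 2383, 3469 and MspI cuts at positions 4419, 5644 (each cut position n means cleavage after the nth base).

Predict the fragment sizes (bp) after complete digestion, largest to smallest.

Combined cut positions (sorted): 2383, 3469, 4419, 5644.
Linear molecule, 4 cuts → 5 fragments:
  2383 − 0 = 2383 bp
  3469 − 2383 = 1086 bp
  4419 − 3469 = 950 bp
  5644 − 4419 = 1225 bp
  10458 − 5644 = 4814 bp
Sorted largest to smallest: 4814, 2383, 1225, 1086, 950 bp.

4814, 2383, 1225, 1086, 950 bp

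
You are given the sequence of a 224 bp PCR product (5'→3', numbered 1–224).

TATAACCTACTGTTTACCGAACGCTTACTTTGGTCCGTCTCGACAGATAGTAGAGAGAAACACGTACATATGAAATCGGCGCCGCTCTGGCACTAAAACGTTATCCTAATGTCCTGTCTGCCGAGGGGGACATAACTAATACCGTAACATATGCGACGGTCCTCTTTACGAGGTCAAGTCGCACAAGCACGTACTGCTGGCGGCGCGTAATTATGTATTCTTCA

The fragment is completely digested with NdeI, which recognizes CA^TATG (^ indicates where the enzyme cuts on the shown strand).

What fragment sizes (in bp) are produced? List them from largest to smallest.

NdeI sites (CATATG) start at positions 67, 148.
NdeI cuts after base 2 of each site, so after positions 68, 149.
Linear molecule, 2 cuts → 3 fragments:
  1–68 → 68 bp
  69–149 → 81 bp
  150–224 → 75 bp
Sorted largest to smallest: 81, 75, 68 bp.

81, 75, 68 bp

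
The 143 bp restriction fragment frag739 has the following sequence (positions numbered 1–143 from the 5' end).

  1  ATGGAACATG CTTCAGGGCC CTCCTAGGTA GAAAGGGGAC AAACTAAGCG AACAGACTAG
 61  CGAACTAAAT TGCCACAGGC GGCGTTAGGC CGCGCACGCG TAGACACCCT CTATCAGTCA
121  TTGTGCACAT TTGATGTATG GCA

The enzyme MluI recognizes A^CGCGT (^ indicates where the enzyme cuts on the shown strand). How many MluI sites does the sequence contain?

1

ACGCGT occurs starting at position 96.
MluI cuts at 1 site.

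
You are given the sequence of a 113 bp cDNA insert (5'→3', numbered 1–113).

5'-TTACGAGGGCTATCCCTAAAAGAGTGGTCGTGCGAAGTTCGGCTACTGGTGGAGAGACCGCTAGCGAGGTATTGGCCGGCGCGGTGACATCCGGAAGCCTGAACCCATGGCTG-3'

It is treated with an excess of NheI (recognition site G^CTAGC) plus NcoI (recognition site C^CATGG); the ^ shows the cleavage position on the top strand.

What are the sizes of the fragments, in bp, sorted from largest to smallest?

The NheI site (GCTAGC) starts at position 60.
NheI cuts after the first base of each site, so after position 60.
The NcoI site (CCATGG) starts at position 105.
NcoI cuts after the first base of each site, so after position 105.
Combined cut positions: 60, 105.
Linear molecule, 2 cuts → 3 fragments:
  1–60 → 60 bp
  61–105 → 45 bp
  106–113 → 8 bp
Sorted largest to smallest: 60, 45, 8 bp.

60, 45, 8 bp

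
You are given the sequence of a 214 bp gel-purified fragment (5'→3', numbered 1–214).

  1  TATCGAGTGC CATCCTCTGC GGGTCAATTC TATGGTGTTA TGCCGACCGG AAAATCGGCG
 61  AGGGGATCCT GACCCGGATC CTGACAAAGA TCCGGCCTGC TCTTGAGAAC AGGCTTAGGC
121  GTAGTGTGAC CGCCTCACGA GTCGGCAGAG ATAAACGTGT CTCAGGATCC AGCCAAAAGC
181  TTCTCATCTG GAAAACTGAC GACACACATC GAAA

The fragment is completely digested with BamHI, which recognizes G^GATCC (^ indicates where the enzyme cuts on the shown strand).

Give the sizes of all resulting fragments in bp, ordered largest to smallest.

89, 64, 49, 12 bp

BamHI sites (GGATCC) start at positions 64, 76, 165.
BamHI cuts after the first base of each site, so after positions 64, 76, 165.
Linear molecule, 3 cuts → 4 fragments:
  1–64 → 64 bp
  65–76 → 12 bp
  77–165 → 89 bp
  166–214 → 49 bp
Sorted largest to smallest: 89, 64, 49, 12 bp.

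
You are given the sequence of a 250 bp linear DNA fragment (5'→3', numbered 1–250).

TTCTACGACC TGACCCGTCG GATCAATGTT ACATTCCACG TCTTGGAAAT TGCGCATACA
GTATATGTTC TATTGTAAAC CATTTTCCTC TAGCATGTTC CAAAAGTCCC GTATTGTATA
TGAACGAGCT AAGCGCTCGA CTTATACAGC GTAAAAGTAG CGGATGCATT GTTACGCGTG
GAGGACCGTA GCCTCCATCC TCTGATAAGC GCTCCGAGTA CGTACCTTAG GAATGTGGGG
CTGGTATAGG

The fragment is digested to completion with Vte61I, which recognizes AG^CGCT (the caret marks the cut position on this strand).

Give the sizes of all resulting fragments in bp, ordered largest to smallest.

Vte61I sites (AGCGCT) start at positions 132, 208.
Vte61I cuts after base 2 of each site, so after positions 133, 209.
Linear molecule, 2 cuts → 3 fragments:
  1–133 → 133 bp
  134–209 → 76 bp
  210–250 → 41 bp
Sorted largest to smallest: 133, 76, 41 bp.

133, 76, 41 bp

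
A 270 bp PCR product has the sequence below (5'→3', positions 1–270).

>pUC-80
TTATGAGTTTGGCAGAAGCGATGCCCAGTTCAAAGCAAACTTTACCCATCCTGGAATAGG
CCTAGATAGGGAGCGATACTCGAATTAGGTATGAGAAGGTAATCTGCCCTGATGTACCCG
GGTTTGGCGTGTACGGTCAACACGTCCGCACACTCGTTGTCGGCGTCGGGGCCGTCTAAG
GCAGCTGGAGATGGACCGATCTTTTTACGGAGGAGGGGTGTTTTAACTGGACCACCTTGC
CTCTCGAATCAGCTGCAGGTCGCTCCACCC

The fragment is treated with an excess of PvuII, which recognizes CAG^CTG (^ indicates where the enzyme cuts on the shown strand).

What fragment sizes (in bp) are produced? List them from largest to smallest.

184, 68, 18 bp

PvuII sites (CAGCTG) start at positions 182, 250.
PvuII cuts after base 3 of each site, so after positions 184, 252.
Linear molecule, 2 cuts → 3 fragments:
  1–184 → 184 bp
  185–252 → 68 bp
  253–270 → 18 bp
Sorted largest to smallest: 184, 68, 18 bp.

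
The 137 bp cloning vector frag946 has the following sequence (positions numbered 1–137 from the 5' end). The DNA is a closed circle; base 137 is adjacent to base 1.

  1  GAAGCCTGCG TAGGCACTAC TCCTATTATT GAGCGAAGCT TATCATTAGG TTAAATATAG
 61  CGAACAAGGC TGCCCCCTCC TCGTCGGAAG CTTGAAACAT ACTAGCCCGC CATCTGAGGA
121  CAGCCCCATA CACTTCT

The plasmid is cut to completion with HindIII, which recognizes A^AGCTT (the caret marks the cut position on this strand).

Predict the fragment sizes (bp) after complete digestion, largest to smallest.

85, 52 bp

HindIII sites (AAGCTT) start at positions 36, 88.
HindIII cuts after the first base of each site, so after positions 36, 88.
Circular molecule, 2 cuts → 2 fragments:
  37–88 → 52 bp
  89–137 then 1–36 → 49 + 36 = 85 bp
Sorted largest to smallest: 85, 52 bp.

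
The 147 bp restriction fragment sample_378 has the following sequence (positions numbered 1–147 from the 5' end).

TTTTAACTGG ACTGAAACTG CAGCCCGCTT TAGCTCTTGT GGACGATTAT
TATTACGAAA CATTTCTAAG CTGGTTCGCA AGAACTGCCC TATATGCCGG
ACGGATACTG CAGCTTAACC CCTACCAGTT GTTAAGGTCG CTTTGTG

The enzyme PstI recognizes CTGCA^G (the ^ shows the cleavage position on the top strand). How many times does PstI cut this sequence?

CTGCAG occurs starting at positions 18, 108.
PstI cuts at 2 sites.

2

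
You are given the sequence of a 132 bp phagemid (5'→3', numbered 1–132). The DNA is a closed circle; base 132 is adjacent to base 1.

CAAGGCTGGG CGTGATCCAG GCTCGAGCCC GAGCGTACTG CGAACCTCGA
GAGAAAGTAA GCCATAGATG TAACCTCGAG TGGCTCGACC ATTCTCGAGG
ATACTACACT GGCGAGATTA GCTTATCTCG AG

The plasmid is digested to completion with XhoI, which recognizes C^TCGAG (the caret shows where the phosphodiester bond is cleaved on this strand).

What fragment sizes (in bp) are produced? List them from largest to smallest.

33, 29, 27, 24, 19 bp

XhoI sites (CTCGAG) start at positions 22, 46, 75, 94, 127.
XhoI cuts after the first base of each site, so after positions 22, 46, 75, 94, 127.
Circular molecule, 5 cuts → 5 fragments:
  23–46 → 24 bp
  47–75 → 29 bp
  76–94 → 19 bp
  95–127 → 33 bp
  128–132 then 1–22 → 5 + 22 = 27 bp
Sorted largest to smallest: 33, 29, 27, 24, 19 bp.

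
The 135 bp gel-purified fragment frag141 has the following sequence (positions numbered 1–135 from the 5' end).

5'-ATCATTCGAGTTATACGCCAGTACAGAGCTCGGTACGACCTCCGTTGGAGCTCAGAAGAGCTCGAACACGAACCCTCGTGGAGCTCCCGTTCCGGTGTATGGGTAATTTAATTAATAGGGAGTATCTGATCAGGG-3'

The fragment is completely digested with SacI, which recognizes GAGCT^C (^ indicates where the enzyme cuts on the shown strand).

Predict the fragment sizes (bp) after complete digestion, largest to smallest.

SacI sites (GAGCTC) start at positions 26, 48, 58, 81.
SacI cuts after base 5 of each site (before the last base), so after positions 30, 52, 62, 85.
Linear molecule, 4 cuts → 5 fragments:
  1–30 → 30 bp
  31–52 → 22 bp
  53–62 → 10 bp
  63–85 → 23 bp
  86–135 → 50 bp
Sorted largest to smallest: 50, 30, 23, 22, 10 bp.

50, 30, 23, 22, 10 bp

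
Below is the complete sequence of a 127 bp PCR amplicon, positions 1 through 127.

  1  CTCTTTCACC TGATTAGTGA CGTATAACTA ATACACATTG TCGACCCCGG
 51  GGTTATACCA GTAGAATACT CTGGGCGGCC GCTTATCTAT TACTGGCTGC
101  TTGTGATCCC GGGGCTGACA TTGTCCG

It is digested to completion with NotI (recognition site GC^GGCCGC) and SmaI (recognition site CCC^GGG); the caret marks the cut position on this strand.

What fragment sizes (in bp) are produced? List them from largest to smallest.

The NotI site (GCGGCCGC) starts at position 75.
NotI cuts after base 2 of each site, so after position 76.
SmaI sites (CCCGGG) start at positions 46, 108.
SmaI cuts after base 3 of each site, so after positions 48, 110.
Combined cut positions: 48, 76, 110.
Linear molecule, 3 cuts → 4 fragments:
  1–48 → 48 bp
  49–76 → 28 bp
  77–110 → 34 bp
  111–127 → 17 bp
Sorted largest to smallest: 48, 34, 28, 17 bp.

48, 34, 28, 17 bp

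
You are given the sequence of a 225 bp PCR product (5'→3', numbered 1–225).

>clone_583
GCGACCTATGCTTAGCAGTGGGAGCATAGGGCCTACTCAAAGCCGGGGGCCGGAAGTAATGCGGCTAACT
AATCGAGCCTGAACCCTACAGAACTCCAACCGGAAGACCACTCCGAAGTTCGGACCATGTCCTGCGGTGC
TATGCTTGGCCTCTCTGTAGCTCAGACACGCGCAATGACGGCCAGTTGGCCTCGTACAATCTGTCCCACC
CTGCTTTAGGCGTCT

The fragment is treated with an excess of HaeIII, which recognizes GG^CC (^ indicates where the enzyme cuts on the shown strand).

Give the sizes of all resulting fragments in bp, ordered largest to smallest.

HaeIII sites (GGCC) start at positions 30, 48, 148, 180, 188.
HaeIII cuts after base 2 of each site, so after positions 31, 49, 149, 181, 189.
Linear molecule, 5 cuts → 6 fragments:
  1–31 → 31 bp
  32–49 → 18 bp
  50–149 → 100 bp
  150–181 → 32 bp
  182–189 → 8 bp
  190–225 → 36 bp
Sorted largest to smallest: 100, 36, 32, 31, 18, 8 bp.

100, 36, 32, 31, 18, 8 bp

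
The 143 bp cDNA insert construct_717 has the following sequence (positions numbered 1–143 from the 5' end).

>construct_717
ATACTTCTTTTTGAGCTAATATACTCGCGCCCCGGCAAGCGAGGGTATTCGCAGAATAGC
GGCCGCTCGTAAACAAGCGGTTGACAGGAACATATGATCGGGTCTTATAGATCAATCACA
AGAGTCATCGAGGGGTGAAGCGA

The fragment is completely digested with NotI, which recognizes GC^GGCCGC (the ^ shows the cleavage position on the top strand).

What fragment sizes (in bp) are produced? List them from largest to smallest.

83, 60 bp

The NotI site (GCGGCCGC) starts at position 59.
NotI cuts after base 2 of each site, so after position 60.
Linear molecule, 1 cut → 2 fragments:
  1–60 → 60 bp
  61–143 → 83 bp
Sorted largest to smallest: 83, 60 bp.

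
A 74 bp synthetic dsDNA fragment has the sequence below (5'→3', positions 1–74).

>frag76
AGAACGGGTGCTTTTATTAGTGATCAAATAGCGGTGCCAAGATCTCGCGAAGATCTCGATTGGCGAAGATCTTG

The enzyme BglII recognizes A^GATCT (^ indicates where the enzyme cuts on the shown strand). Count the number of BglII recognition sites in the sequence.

AGATCT occurs starting at positions 40, 51, 67.
BglII cuts at 3 sites.

3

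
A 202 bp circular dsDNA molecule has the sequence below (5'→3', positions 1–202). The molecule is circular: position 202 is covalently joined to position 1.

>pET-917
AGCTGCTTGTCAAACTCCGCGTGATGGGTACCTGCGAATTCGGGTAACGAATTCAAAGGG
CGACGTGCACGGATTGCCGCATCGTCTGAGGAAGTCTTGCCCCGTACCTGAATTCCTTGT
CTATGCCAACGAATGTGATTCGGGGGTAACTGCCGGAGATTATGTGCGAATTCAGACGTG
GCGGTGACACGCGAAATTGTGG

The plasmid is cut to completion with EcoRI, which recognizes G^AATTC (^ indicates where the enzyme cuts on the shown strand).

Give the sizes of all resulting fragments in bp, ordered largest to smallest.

EcoRI sites (GAATTC) start at positions 36, 49, 110, 168.
EcoRI cuts after the first base of each site, so after positions 36, 49, 110, 168.
Circular molecule, 4 cuts → 4 fragments:
  37–49 → 13 bp
  50–110 → 61 bp
  111–168 → 58 bp
  169–202 then 1–36 → 34 + 36 = 70 bp
Sorted largest to smallest: 70, 61, 58, 13 bp.

70, 61, 58, 13 bp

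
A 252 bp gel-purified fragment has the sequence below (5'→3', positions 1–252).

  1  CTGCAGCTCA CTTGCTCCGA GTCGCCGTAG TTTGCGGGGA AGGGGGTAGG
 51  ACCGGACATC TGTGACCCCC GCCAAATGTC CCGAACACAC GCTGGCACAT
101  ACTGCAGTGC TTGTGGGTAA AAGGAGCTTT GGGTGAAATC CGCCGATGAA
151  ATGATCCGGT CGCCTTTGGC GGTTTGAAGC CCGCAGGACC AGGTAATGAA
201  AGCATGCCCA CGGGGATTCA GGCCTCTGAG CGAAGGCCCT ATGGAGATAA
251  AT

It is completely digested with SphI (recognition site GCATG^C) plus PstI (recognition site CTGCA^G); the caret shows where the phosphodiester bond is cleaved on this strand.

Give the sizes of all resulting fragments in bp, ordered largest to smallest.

The SphI site (GCATGC) starts at position 202.
SphI cuts after base 5 of each site (before the last base), so after position 206.
PstI sites (CTGCAG) start at positions 1, 102.
PstI cuts after base 5 of each site (before the last base), so after positions 5, 106.
Combined cut positions: 5, 106, 206.
Linear molecule, 3 cuts → 4 fragments:
  1–5 → 5 bp
  6–106 → 101 bp
  107–206 → 100 bp
  207–252 → 46 bp
Sorted largest to smallest: 101, 100, 46, 5 bp.

101, 100, 46, 5 bp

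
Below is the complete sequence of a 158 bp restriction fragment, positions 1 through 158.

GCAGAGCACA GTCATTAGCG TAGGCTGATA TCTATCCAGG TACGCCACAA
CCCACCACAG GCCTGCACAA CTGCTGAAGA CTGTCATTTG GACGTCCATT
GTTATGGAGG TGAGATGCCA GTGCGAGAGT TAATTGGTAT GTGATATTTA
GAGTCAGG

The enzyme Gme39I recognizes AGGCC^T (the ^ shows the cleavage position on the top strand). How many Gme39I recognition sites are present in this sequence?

1

AGGCCT occurs starting at position 59.
Gme39I cuts at 1 site.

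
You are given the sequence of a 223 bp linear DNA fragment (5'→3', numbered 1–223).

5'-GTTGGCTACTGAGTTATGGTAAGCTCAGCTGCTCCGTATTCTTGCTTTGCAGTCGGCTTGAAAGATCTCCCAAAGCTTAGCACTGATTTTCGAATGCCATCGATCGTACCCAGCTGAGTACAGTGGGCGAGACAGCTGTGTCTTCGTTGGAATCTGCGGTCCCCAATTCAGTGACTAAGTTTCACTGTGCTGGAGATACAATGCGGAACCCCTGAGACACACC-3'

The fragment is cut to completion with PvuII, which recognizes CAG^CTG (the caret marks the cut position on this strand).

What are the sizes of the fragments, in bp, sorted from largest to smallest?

PvuII sites (CAGCTG) start at positions 26, 111, 133.
PvuII cuts after base 3 of each site, so after positions 28, 113, 135.
Linear molecule, 3 cuts → 4 fragments:
  1–28 → 28 bp
  29–113 → 85 bp
  114–135 → 22 bp
  136–223 → 88 bp
Sorted largest to smallest: 88, 85, 28, 22 bp.

88, 85, 28, 22 bp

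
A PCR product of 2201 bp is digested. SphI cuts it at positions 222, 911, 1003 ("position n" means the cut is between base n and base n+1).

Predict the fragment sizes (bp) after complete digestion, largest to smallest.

1198, 689, 222, 92 bp

Linear molecule, 3 cuts → 4 fragments:
  222 − 0 = 222 bp
  911 − 222 = 689 bp
  1003 − 911 = 92 bp
  2201 − 1003 = 1198 bp
Sorted largest to smallest: 1198, 689, 222, 92 bp.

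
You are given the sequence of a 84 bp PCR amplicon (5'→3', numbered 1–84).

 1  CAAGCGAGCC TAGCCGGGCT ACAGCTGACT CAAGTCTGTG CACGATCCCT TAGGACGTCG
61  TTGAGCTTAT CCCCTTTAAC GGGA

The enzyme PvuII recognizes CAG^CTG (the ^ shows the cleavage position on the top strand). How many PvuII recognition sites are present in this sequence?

CAGCTG occurs starting at position 22.
PvuII cuts at 1 site.

1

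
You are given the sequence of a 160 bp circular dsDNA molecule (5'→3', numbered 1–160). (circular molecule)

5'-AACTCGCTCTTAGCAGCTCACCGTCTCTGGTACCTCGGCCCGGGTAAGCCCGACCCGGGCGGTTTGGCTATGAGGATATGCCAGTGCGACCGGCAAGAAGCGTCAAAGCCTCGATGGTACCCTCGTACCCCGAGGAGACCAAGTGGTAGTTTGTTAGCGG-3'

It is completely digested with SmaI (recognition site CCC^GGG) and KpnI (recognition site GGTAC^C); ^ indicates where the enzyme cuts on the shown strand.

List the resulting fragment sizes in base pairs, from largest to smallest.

SmaI sites (CCCGGG) start at positions 39, 54.
SmaI cuts after base 3 of each site, so after positions 41, 56.
KpnI sites (GGTACC) start at positions 29, 116.
KpnI cuts after base 5 of each site (before the last base), so after positions 33, 120.
Combined cut positions: 33, 41, 56, 120.
Circular molecule, 4 cuts → 4 fragments:
  34–41 → 8 bp
  42–56 → 15 bp
  57–120 → 64 bp
  121–160 then 1–33 → 40 + 33 = 73 bp
Sorted largest to smallest: 73, 64, 15, 8 bp.

73, 64, 15, 8 bp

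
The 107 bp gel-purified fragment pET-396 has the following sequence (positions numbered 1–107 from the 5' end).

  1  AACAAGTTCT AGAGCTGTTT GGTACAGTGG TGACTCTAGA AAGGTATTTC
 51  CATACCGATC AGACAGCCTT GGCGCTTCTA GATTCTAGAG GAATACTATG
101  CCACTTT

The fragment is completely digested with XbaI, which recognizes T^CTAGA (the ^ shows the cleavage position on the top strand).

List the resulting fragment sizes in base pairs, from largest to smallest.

42, 27, 23, 8, 7 bp

XbaI sites (TCTAGA) start at positions 8, 35, 77, 84.
XbaI cuts after the first base of each site, so after positions 8, 35, 77, 84.
Linear molecule, 4 cuts → 5 fragments:
  1–8 → 8 bp
  9–35 → 27 bp
  36–77 → 42 bp
  78–84 → 7 bp
  85–107 → 23 bp
Sorted largest to smallest: 42, 27, 23, 8, 7 bp.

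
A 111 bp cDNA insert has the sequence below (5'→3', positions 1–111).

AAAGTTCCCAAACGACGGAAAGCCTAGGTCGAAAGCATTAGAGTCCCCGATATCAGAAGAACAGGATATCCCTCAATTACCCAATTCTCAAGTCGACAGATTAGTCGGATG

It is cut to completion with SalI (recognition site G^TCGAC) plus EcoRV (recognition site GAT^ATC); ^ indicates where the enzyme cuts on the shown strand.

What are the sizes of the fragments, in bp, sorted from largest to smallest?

The SalI site (GTCGAC) starts at position 92.
SalI cuts after the first base of each site, so after position 92.
EcoRV sites (GATATC) start at positions 49, 65.
EcoRV cuts after base 3 of each site, so after positions 51, 67.
Combined cut positions: 51, 67, 92.
Linear molecule, 3 cuts → 4 fragments:
  1–51 → 51 bp
  52–67 → 16 bp
  68–92 → 25 bp
  93–111 → 19 bp
Sorted largest to smallest: 51, 25, 19, 16 bp.

51, 25, 19, 16 bp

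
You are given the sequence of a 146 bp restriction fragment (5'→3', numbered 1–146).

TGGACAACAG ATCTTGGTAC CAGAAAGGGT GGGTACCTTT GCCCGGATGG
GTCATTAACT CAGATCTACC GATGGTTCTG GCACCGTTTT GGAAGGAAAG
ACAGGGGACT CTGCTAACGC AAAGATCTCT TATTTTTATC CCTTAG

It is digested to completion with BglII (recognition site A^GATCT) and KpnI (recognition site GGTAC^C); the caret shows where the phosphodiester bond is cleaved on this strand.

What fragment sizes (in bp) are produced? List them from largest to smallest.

61, 26, 23, 16, 11, 9 bp

BglII sites (AGATCT) start at positions 9, 62, 123.
BglII cuts after the first base of each site, so after positions 9, 62, 123.
KpnI sites (GGTACC) start at positions 16, 32.
KpnI cuts after base 5 of each site (before the last base), so after positions 20, 36.
Combined cut positions: 9, 20, 36, 62, 123.
Linear molecule, 5 cuts → 6 fragments:
  1–9 → 9 bp
  10–20 → 11 bp
  21–36 → 16 bp
  37–62 → 26 bp
  63–123 → 61 bp
  124–146 → 23 bp
Sorted largest to smallest: 61, 26, 23, 16, 11, 9 bp.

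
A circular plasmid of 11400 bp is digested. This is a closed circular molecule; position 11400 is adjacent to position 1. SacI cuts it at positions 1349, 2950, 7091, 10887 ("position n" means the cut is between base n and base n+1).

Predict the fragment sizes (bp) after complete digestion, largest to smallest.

4141, 3796, 1862, 1601 bp

Circular molecule, 4 cuts → 4 fragments:
  2950 − 1349 = 1601 bp
  7091 − 2950 = 4141 bp
  10887 − 7091 = 3796 bp
  wrap: 11400 − 10887 + 1349 = 1862 bp
Sorted largest to smallest: 4141, 3796, 1862, 1601 bp.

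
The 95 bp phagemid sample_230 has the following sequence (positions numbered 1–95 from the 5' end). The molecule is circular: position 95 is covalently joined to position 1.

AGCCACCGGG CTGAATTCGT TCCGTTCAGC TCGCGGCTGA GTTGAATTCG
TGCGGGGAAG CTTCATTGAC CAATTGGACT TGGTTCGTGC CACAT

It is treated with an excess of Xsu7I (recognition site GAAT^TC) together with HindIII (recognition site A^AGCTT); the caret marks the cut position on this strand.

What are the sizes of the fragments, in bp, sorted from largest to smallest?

53, 31, 11 bp

Xsu7I sites (GAATTC) start at positions 13, 44.
Xsu7I cuts after base 4 of each site, so after positions 16, 47.
The HindIII site (AAGCTT) starts at position 58.
HindIII cuts after the first base of each site, so after position 58.
Combined cut positions: 16, 47, 58.
Circular molecule, 3 cuts → 3 fragments:
  17–47 → 31 bp
  48–58 → 11 bp
  59–95 then 1–16 → 37 + 16 = 53 bp
Sorted largest to smallest: 53, 31, 11 bp.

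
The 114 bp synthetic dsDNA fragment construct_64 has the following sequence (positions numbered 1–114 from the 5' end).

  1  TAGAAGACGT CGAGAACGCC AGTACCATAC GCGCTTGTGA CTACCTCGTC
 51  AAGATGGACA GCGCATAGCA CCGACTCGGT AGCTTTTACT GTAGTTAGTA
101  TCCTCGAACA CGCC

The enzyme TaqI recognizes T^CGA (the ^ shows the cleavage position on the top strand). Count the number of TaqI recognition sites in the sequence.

TCGA occurs starting at positions 10, 104.
TaqI cuts at 2 sites.

2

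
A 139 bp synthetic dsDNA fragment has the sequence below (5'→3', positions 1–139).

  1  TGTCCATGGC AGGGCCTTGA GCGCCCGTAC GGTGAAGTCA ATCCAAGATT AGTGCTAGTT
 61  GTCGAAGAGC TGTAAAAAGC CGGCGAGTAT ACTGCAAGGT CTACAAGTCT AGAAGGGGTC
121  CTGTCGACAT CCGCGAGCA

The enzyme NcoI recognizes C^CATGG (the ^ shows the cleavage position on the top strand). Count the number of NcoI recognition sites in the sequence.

CCATGG occurs starting at position 4.
NcoI cuts at 1 site.

1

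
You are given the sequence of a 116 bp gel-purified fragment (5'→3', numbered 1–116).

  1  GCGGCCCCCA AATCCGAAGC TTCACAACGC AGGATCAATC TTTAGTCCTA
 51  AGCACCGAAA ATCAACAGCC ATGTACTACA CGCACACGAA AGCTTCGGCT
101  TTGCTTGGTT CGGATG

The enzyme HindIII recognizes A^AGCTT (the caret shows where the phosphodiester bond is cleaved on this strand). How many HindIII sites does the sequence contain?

AAGCTT occurs starting at positions 17, 90.
HindIII cuts at 2 sites.

2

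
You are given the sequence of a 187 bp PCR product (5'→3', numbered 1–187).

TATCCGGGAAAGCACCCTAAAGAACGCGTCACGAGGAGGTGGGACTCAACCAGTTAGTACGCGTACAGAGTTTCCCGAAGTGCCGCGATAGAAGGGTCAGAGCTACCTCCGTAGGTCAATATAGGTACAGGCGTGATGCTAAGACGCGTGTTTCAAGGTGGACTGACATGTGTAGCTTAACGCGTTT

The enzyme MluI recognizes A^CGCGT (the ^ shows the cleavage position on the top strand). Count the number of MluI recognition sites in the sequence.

ACGCGT occurs starting at positions 24, 59, 144, 180.
MluI cuts at 4 sites.

4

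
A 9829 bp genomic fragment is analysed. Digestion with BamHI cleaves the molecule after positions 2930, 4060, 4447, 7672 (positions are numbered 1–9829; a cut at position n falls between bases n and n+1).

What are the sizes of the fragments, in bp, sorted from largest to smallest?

Linear molecule, 4 cuts → 5 fragments:
  2930 − 0 = 2930 bp
  4060 − 2930 = 1130 bp
  4447 − 4060 = 387 bp
  7672 − 4447 = 3225 bp
  9829 − 7672 = 2157 bp
Sorted largest to smallest: 3225, 2930, 2157, 1130, 387 bp.

3225, 2930, 2157, 1130, 387 bp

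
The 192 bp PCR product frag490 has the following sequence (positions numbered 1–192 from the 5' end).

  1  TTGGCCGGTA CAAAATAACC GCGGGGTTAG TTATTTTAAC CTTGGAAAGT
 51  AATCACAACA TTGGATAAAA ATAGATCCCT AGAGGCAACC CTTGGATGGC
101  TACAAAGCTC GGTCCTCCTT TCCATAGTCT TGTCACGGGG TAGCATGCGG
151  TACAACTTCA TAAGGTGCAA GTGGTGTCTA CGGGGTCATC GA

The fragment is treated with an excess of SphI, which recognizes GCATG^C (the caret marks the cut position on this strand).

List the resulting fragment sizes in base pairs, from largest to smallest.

147, 45 bp

The SphI site (GCATGC) starts at position 143.
SphI cuts after base 5 of each site (before the last base), so after position 147.
Linear molecule, 1 cut → 2 fragments:
  1–147 → 147 bp
  148–192 → 45 bp
Sorted largest to smallest: 147, 45 bp.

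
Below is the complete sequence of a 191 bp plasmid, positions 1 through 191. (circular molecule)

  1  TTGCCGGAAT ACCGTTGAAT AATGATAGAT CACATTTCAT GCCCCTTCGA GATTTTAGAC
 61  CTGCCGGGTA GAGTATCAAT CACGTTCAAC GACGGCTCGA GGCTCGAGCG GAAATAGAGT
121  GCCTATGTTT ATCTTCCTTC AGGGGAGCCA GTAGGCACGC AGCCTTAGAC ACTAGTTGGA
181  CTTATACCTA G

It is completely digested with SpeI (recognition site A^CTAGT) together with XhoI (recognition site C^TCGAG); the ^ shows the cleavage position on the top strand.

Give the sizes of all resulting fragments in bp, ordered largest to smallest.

The SpeI site (ACTAGT) starts at position 171.
SpeI cuts after the first base of each site, so after position 171.
XhoI sites (CTCGAG) start at positions 96, 103.
XhoI cuts after the first base of each site, so after positions 96, 103.
Combined cut positions: 96, 103, 171.
Circular molecule, 3 cuts → 3 fragments:
  97–103 → 7 bp
  104–171 → 68 bp
  172–191 then 1–96 → 20 + 96 = 116 bp
Sorted largest to smallest: 116, 68, 7 bp.

116, 68, 7 bp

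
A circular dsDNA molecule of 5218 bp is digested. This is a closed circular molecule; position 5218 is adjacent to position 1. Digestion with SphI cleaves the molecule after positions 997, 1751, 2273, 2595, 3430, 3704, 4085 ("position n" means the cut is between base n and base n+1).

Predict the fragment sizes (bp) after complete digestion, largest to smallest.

Circular molecule, 7 cuts → 7 fragments:
  1751 − 997 = 754 bp
  2273 − 1751 = 522 bp
  2595 − 2273 = 322 bp
  3430 − 2595 = 835 bp
  3704 − 3430 = 274 bp
  4085 − 3704 = 381 bp
  wrap: 5218 − 4085 + 997 = 2130 bp
Sorted largest to smallest: 2130, 835, 754, 522, 381, 322, 274 bp.

2130, 835, 754, 522, 381, 322, 274 bp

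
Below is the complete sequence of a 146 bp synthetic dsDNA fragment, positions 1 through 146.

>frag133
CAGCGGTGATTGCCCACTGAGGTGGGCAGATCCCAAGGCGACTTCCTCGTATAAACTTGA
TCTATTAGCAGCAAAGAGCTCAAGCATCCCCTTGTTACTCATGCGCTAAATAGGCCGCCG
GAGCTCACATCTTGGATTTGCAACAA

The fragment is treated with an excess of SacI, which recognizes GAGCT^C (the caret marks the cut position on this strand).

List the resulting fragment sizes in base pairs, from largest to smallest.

SacI sites (GAGCTC) start at positions 76, 121.
SacI cuts after base 5 of each site (before the last base), so after positions 80, 125.
Linear molecule, 2 cuts → 3 fragments:
  1–80 → 80 bp
  81–125 → 45 bp
  126–146 → 21 bp
Sorted largest to smallest: 80, 45, 21 bp.

80, 45, 21 bp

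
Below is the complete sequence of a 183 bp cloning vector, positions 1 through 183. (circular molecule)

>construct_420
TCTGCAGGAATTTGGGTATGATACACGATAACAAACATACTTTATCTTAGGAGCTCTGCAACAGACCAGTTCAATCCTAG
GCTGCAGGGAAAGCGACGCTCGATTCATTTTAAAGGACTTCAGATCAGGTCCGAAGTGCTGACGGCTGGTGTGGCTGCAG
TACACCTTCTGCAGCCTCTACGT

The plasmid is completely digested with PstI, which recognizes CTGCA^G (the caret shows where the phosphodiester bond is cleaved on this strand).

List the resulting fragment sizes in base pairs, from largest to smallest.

PstI sites (CTGCAG) start at positions 2, 82, 155, 169.
PstI cuts after base 5 of each site (before the last base), so after positions 6, 86, 159, 173.
Circular molecule, 4 cuts → 4 fragments:
  7–86 → 80 bp
  87–159 → 73 bp
  160–173 → 14 bp
  174–183 then 1–6 → 10 + 6 = 16 bp
Sorted largest to smallest: 80, 73, 16, 14 bp.

80, 73, 16, 14 bp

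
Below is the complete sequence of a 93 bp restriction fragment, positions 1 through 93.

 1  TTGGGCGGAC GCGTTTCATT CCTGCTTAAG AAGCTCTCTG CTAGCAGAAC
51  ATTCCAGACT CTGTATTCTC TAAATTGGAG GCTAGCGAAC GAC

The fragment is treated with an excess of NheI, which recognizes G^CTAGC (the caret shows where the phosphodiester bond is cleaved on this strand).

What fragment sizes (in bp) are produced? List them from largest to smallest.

NheI sites (GCTAGC) start at positions 40, 81.
NheI cuts after the first base of each site, so after positions 40, 81.
Linear molecule, 2 cuts → 3 fragments:
  1–40 → 40 bp
  41–81 → 41 bp
  82–93 → 12 bp
Sorted largest to smallest: 41, 40, 12 bp.

41, 40, 12 bp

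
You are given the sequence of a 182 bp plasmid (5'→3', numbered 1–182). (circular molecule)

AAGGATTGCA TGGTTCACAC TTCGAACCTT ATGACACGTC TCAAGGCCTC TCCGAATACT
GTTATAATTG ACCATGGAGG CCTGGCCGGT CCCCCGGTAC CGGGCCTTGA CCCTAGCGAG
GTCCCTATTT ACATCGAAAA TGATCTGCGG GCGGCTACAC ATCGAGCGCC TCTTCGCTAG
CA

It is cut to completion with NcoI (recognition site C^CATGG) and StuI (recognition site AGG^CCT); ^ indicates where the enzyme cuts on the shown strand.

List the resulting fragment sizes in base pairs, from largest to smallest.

148, 26, 8 bp

The NcoI site (CCATGG) starts at position 72.
NcoI cuts after the first base of each site, so after position 72.
StuI sites (AGGCCT) start at positions 44, 78.
StuI cuts after base 3 of each site, so after positions 46, 80.
Combined cut positions: 46, 72, 80.
Circular molecule, 3 cuts → 3 fragments:
  47–72 → 26 bp
  73–80 → 8 bp
  81–182 then 1–46 → 102 + 46 = 148 bp
Sorted largest to smallest: 148, 26, 8 bp.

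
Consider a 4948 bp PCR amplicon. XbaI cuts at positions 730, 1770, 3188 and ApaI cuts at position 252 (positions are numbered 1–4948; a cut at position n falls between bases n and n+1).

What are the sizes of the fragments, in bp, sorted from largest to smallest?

1760, 1418, 1040, 478, 252 bp

Combined cut positions (sorted): 252, 730, 1770, 3188.
Linear molecule, 4 cuts → 5 fragments:
  252 − 0 = 252 bp
  730 − 252 = 478 bp
  1770 − 730 = 1040 bp
  3188 − 1770 = 1418 bp
  4948 − 3188 = 1760 bp
Sorted largest to smallest: 1760, 1418, 1040, 478, 252 bp.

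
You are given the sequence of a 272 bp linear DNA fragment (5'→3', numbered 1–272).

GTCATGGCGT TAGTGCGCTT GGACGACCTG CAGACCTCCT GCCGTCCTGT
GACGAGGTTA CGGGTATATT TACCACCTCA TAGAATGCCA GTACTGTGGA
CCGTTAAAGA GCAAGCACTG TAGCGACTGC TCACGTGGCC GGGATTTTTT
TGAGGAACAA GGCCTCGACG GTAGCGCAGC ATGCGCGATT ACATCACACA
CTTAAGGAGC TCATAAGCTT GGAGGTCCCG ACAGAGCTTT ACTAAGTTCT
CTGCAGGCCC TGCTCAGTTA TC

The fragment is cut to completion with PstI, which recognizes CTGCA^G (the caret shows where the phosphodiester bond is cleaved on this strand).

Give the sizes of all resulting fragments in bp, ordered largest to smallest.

PstI sites (CTGCAG) start at positions 28, 251.
PstI cuts after base 5 of each site (before the last base), so after positions 32, 255.
Linear molecule, 2 cuts → 3 fragments:
  1–32 → 32 bp
  33–255 → 223 bp
  256–272 → 17 bp
Sorted largest to smallest: 223, 32, 17 bp.

223, 32, 17 bp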